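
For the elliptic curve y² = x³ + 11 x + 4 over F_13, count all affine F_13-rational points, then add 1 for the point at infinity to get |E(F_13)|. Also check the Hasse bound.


Affine points = {(0, 2), (0, 11), (1, 4), (1, 9), (3, 5), (3, 8), (6, 0), (9, 0), (10, 3), (10, 10), (11, 0)}; affine count = 11; |E(F_13)| = 12.

Discriminant check: Δ ∝ 4a³ + 27b² = 4·11³ + 27·4² = 4·1331 + 27·16 ≡ 10 (mod 13). Nonzero ⇒ E is nonsingular.
For each x ∈ F_13, compute rhs = x³ + 11·x + 4 mod 13, then count y ∈ F_13 with y² ≡ rhs.
  x = 0: rhs = 4, matching y values: 2, 11 (2 points).
  x = 1: rhs = 3, matching y values: 4, 9 (2 points).
  x = 2: rhs = 8, matching y values: none (0 points).
  x = 3: rhs = 12, matching y values: 5, 8 (2 points).
  x = 4: rhs = 8, matching y values: none (0 points).
  x = 5: rhs = 2, matching y values: none (0 points).
  x = 6: rhs = 0, matching y values: 0 (1 points).
  x = 7: rhs = 8, matching y values: none (0 points).
  x = 8: rhs = 6, matching y values: none (0 points).
  x = 9: rhs = 0, matching y values: 0 (1 points).
  x = 10: rhs = 9, matching y values: 3, 10 (2 points).
  x = 11: rhs = 0, matching y values: 0 (1 points).
  x = 12: rhs = 5, matching y values: none (0 points).
Total affine count: 11.
Full point count |E(F_13)| = 11 + 1 = 12.
Hasse bound: |12 − (13+1)| = |-2| = 2 ≤ 2√13 ≈ 7.2111 ✓.


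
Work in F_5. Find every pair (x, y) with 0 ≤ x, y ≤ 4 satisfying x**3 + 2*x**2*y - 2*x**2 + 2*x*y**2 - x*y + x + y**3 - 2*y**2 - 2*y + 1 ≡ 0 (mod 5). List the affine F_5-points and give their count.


Affine F_5-points: {(0, 4), (1, 3), (2, 1), (2, 3), (2, 4), (3, 3), (4, 1)}; count = 7.

For each of the 25 pairs (x, y) ∈ F_5², evaluate f(x, y) mod 5. Record the zeros.
  x = 0: [0↦1, 1↦3, 2↦2, 3↦4, 4↦0]  zeros at y ∈ {4}
  x = 1: [0↦1, 1↦1, 2↦2, 3↦0, 4↦1]  zeros at y ∈ {3}
  x = 2: [0↦3, 1↦0, 2↦2, 3↦0, 4↦0]  zeros at y ∈ {1, 3, 4}
  x = 3: [0↦3, 1↦1, 2↦3, 3↦0, 4↦3]  zeros at y ∈ {3}
  x = 4: [0↦2, 1↦0, 2↦1, 3↦1, 4↦1]  zeros at y ∈ {1}
Collecting zeros: affine points = {(0, 4), (1, 3), (2, 1), (2, 3), (2, 4), (3, 3), (4, 1)}.
Total count |C(F_5)_aff| = 7.


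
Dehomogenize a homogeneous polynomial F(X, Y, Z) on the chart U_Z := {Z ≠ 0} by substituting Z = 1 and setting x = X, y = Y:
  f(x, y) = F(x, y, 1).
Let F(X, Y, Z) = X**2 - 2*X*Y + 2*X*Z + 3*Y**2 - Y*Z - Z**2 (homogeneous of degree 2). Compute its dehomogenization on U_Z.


f(x, y) = x**2 - 2*x*y + 2*x + 3*y**2 - y - 1

On U_Z we set Z = 1. Each monomial c·X^i·Y^j·Z^k in F becomes c·x^i·y^j·1^k = c·x^i·y^j.
Substituting Z = 1: F(X, Y, 1) = x**2 - 2*x*y + 2*x + 3*y**2 - y - 1.
Note: deg(f) ≤ deg(F) = 2; strict inequality happens when F is divisible by Z (lost terms).


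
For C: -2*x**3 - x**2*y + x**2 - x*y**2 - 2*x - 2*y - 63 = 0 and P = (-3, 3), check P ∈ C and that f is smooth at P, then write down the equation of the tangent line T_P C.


Tangent line at P: -53*x + 7*y - 180 = 0.

Step 1: f(-3, 3) = 0, so P lies on C.
Step 2: partial derivatives
  f_x(x, y) = -6*x**2 - 2*x*y + 2*x - y**2 - 2, f_y(x, y) = -x**2 - 2*x*y - 2.
  f_x(P) = -53, f_y(P) = 7 (gradient nonzero, so P is smooth).
Step 3: tangent line at P: -53·(x − -3) + 7·(y − 3) = 0.
Expanding: -53*x + 7*y - 180 = 0.


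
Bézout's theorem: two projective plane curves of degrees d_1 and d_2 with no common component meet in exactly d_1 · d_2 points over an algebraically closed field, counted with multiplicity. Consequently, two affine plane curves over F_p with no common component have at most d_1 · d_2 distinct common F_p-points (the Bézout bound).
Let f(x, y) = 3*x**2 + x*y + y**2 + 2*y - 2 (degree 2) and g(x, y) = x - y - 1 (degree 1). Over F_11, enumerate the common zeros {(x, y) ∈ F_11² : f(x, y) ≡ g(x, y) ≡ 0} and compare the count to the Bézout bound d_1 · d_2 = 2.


Common zeros: ∅; count = 0; Bézout bound = 2.

deg(f) = 2, deg(g) = 1, so Bézout bound = 2.
Scan x ∈ F_11. For each x, list the y ∈ F_11 with f(x, y) ≡ 0 and those with g(x, y) ≡ 0 (mod 11); the common zeros in that column are the intersection.
  x = 0: f ≡ 0 at y ∈ {4, 5}; g ≡ 0 at y ∈ {10}; common: ∅.
  x = 1: f ≡ 0 at y ∈ {2, 6}; g ≡ 0 at y ∈ {0}; common: ∅.
  x = 2: f ≡ 0 at y ∈ {2, 5}; g ≡ 0 at y ∈ {1}; common: ∅.
  x = 3: f ≡ 0 at y ∈ ∅; g ≡ 0 at y ∈ {2}; common: ∅.
  x = 4: f ≡ 0 at y ∈ ∅; g ≡ 0 at y ∈ {3}; common: ∅.
  x = 5: f ≡ 0 at y ∈ ∅; g ≡ 0 at y ∈ {4}; common: ∅.
  x = 6: f ≡ 0 at y ∈ {4, 10}; g ≡ 0 at y ∈ {5}; common: ∅.
  x = 7: f ≡ 0 at y ∈ ∅; g ≡ 0 at y ∈ {6}; common: ∅.
  x = 8: f ≡ 0 at y ∈ {6}; g ≡ 0 at y ∈ {7}; common: ∅.
  x = 9: f ≡ 0 at y ∈ {1, 10}; g ≡ 0 at y ∈ {8}; common: ∅.
  x = 10: f ≡ 0 at y ∈ ∅; g ≡ 0 at y ∈ {9}; common: ∅.
Collecting: common zeros = ∅, so the count is 0.
Comparison with the Bézout bound: 0 ≤ 2 = deg(f)·deg(g), as expected for curves with no common component (the affine F_11-count falls short of the bound because intersections may lie at infinity, over extension fields, or carry multiplicity).


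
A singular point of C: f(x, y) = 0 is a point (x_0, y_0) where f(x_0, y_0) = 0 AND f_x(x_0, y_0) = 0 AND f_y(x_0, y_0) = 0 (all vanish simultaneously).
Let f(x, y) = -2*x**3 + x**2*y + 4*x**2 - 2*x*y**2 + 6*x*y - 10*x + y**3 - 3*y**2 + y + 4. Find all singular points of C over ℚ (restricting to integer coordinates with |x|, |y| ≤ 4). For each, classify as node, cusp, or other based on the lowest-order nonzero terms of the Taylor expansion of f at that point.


Singular points: {(1, 2)}; classification: cusp.

Compute partial derivatives:
  f_x = -6*x**2 + 2*x*y + 8*x - 2*y**2 + 6*y - 10.
  f_y = x**2 - 4*x*y + 6*x + 3*y**2 - 6*y + 1.
Scan x_0 ∈ {−4, ..., 4}. For each x_0, f_y(x_0, y) is a polynomial in y; find its integer roots y ∈ {−4, ..., 4}, then test f_x and f at those candidates.
  x = -4: f_y(-4, y) = 3*y**2 + 10*y - 7; no integer root y with |y| ≤ 4.
  x = -3: f_y(-3, y) = 3*y**2 + 6*y - 8; no integer root y with |y| ≤ 4.
  x = -2: f_y(-2, y) = 3*y**2 + 2*y - 7; no integer root y with |y| ≤ 4.
  x = -1: f_y(-1, y) = 3*y**2 - 2*y - 4; no integer root y with |y| ≤ 4.
  x = 0: f_y(0, y) = 3*y**2 - 6*y + 1; no integer root y with |y| ≤ 4.
  x = 1: f_y(1, y) = 3*y**2 - 10*y + 8; vanishes at y ∈ {2}. (1, 2): f_x = 0, f = 0 — SINGULAR.
  x = 2: f_y(2, y) = 3*y**2 - 14*y + 17; no integer root y with |y| ≤ 4.
  x = 3: f_y(3, y) = 3*y**2 - 18*y + 28; no integer root y with |y| ≤ 4.
  x = 4: f_y(4, y) = 3*y**2 - 22*y + 41; no integer root y with |y| ≤ 4.
Only singular point on the grid: (1, 2).
Classify: substitute x = 1 + u, y = 2 + v and expand: f = -2*u**3 + u**2*v - 2*u*v**2 + v**3 + v**2.
No constant or linear terms (consistent with a singular point). Quadratic part: v**2. Cubic part: -2*u**3 + u**2*v - 2*u*v**2 + v**3.
The quadratic part v**2 is a perfect square, so there is a single (double) tangent line v = 0, i.e. y = 2. Restricting the cubic part to that line (v = 0) leaves -2*u**3 ≠ 0, so f is not divisible by v and the branch is v² ≈ 2*u**3 to lowest order — this is a cusp.
Classification: cusp.


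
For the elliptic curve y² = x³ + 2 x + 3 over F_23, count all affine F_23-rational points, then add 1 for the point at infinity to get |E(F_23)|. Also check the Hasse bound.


Affine points = {(0, 7), (0, 16), (1, 11), (1, 12), (3, 6), (3, 17), (4, 11), (4, 12), (5, 0), (6, 1), (6, 22), (8, 5), (8, 18), (13, 8), (13, 15), (15, 2), (15, 21), (18, 11), (18, 12), (19, 0), (20, 4), (20, 19), (22, 0)}; affine count = 23; |E(F_23)| = 24.

Discriminant check: Δ ∝ 4a³ + 27b² = 4·2³ + 27·3² = 4·8 + 27·9 ≡ 22 (mod 23). Nonzero ⇒ E is nonsingular.
For each x ∈ F_23, compute rhs = x³ + 2·x + 3 mod 23, then count y ∈ F_23 with y² ≡ rhs.
  x = 0: rhs = 3, matching y values: 7, 16 (2 points).
  x = 1: rhs = 6, matching y values: 11, 12 (2 points).
  x = 2: rhs = 15, matching y values: none (0 points).
  x = 3: rhs = 13, matching y values: 6, 17 (2 points).
  x = 4: rhs = 6, matching y values: 11, 12 (2 points).
  x = 5: rhs = 0, matching y values: 0 (1 points).
  x = 6: rhs = 1, matching y values: 1, 22 (2 points).
  x = 7: rhs = 15, matching y values: none (0 points).
  x = 8: rhs = 2, matching y values: 5, 18 (2 points).
  x = 9: rhs = 14, matching y values: none (0 points).
  x = 10: rhs = 11, matching y values: none (0 points).
  x = 11: rhs = 22, matching y values: none (0 points).
  x = 12: rhs = 7, matching y values: none (0 points).
  x = 13: rhs = 18, matching y values: 8, 15 (2 points).
  x = 14: rhs = 15, matching y values: none (0 points).
  x = 15: rhs = 4, matching y values: 2, 21 (2 points).
  x = 16: rhs = 14, matching y values: none (0 points).
  x = 17: rhs = 5, matching y values: none (0 points).
  x = 18: rhs = 6, matching y values: 11, 12 (2 points).
  x = 19: rhs = 0, matching y values: 0 (1 points).
  x = 20: rhs = 16, matching y values: 4, 19 (2 points).
  x = 21: rhs = 14, matching y values: none (0 points).
  x = 22: rhs = 0, matching y values: 0 (1 points).
Total affine count: 23.
Full point count |E(F_23)| = 23 + 1 = 24.
Hasse bound: |24 − (23+1)| = |0| = 0 ≤ 2√23 ≈ 9.5917 ✓.


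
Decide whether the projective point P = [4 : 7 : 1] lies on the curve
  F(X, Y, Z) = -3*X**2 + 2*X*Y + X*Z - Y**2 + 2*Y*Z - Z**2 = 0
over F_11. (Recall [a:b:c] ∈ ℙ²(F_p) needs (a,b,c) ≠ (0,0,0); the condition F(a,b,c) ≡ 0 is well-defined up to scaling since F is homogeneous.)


F(4,7,1) ≡ 9 (mod 11); P is NOT on the curve.

Evaluate F(4, 7, 1) term-by-term (mod 11).
  -3*X**2 ↦ -3·16·1·1 = -48
  2*X*Y ↦ 2·4·7·1 = 56
  X*Z ↦ 1·4·1·1 = 4
  -Y**2 ↦ -1·1·49·1 = -49
  2*Y*Z ↦ 2·1·7·1 = 14
  -Z**2 ↦ -1·1·1·1 = -1
Sum: F(4, 7, 1) = (-48) + (56) + (4) + (-49) + (14) + (-1) = -24.
Reducing mod 11: -24 ≡ 9 (mod 11).
Since F(a, b, c) ≡ 9 ≠ 0 (mod 11), P does NOT lie on the curve.


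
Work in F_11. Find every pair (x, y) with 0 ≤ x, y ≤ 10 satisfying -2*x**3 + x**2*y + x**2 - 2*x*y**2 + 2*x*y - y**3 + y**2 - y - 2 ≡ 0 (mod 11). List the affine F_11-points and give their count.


Affine F_11-points: {(1, 2), (1, 3), (1, 5), (2, 1), (3, 3), (4, 1), (4, 4), (4, 10), (5, 5), (6, 1), (6, 9), (8, 5), (9, 3), (10, 7)}; count = 14.

For each of the 121 pairs (x, y) ∈ F_11², evaluate f(x, y) mod 11. Record the zeros.
  x = 0: [0↦9, 1↦8, 2↦3, 3↦10, 4↦1, 5↦3, 6↦10, 7↦5, 8↦4, 9↦1, 10↦1]  zeros at y ∈ ∅
  x = 1: [0↦8, 1↦8, 2↦0, 3↦0, 4↦2, 5↦0, 6↦10, 7↦4, 8↦9, 9↦8, 10↦6]  zeros at y ∈ {2, 3, 5}
  x = 2: [0↦8, 1↦0, 2↦2, 3↦8, 4↦1, 5↦8, 6↦1, 7↦7, 8↦9, 9↦1, 10↦10]  zeros at y ∈ {1}
  x = 3: [0↦8, 1↦5, 2↦8, 3↦0, 4↦8, 5↦4, 6↦4, 7↦2, 8↦3, 9↦1, 10↦1]  zeros at y ∈ {3}
  x = 4: [0↦7, 1↦0, 2↦6, 3↦8, 4↦0, 5↦9, 6↦7, 7↦10, 8↦1, 9↦7, 10↦0]  zeros at y ∈ {1, 4, 10}
  x = 5: [0↦4, 1↦6, 2↦6, 3↦9, 4↦9, 5↦0, 6↦9, 7↦8, 8↦2, 9↦7, 10↦6]  zeros at y ∈ {5}
  x = 6: [0↦9, 1↦0, 2↦7, 3↦2, 4↦1, 5↦9, 6↦9, 7↦6, 8↦5, 9↦0, 10↦7]  zeros at y ∈ {1, 9}
  x = 7: [0↦10, 1↦3, 2↦8, 3↦8, 4↦8, 5↦2, 6↦6, 7↦3, 8↦9, 9↦7, 10↦2]  zeros at y ∈ ∅
  x = 8: [0↦6, 1↦3, 2↦8, 3↦4, 4↦7, 5↦0, 6↦10, 7↦9, 8↦2, 9↦5, 10↦1]  zeros at y ∈ {5}
  x = 9: [0↦7, 1↦10, 2↦6, 3↦0, 4↦8, 5↦2, 6↦9, 7↦1, 8↦5, 9↦4, 10↦3]  zeros at y ∈ {3}
  x = 10: [0↦1, 1↦1, 2↦1, 3↦6, 4↦10, 5↦7, 6↦2, 7↦0, 8↦6, 9↦3, 10↦7]  zeros at y ∈ {7}
Collecting zeros: affine points = {(1, 2), (1, 3), (1, 5), (2, 1), (3, 3), (4, 1), (4, 4), (4, 10), (5, 5), (6, 1), (6, 9), (8, 5), (9, 3), (10, 7)}.
Total count |C(F_11)_aff| = 14.


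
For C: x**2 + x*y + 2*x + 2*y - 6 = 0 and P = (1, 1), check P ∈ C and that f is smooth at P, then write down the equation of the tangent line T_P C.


Tangent line at P: 5*x + 3*y - 8 = 0.

Step 1: f(1, 1) = 0, so P lies on C.
Step 2: partial derivatives
  f_x(x, y) = 2*x + y + 2, f_y(x, y) = x + 2.
  f_x(P) = 5, f_y(P) = 3 (gradient nonzero, so P is smooth).
Step 3: tangent line at P: 5·(x − 1) + 3·(y − 1) = 0.
Expanding: 5*x + 3*y - 8 = 0.


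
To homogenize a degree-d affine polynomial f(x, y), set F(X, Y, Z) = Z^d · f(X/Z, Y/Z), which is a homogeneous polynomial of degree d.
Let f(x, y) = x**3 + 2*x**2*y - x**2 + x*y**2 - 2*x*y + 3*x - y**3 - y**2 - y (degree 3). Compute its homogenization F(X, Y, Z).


F(X, Y, Z) = X**3 + 2*X**2*Y - X**2*Z + X*Y**2 - 2*X*Y*Z + 3*X*Z**2 - Y**3 - Y**2*Z - Y*Z**2

deg(f) = 3.
Substitute x = X/Z, y = Y/Z into f, then multiply by Z^3.
  monomial 1·x^3·y^0 ↦ 1·X^3·Y^0·Z^0.
  monomial 2·x^2·y^1 ↦ 2·X^2·Y^1·Z^0.
  monomial -1·x^2·y^0 ↦ -1·X^2·Y^0·Z^1.
  monomial 1·x^1·y^2 ↦ 1·X^1·Y^2·Z^0.
  monomial -2·x^1·y^1 ↦ -2·X^1·Y^1·Z^1.
  monomial 3·x^1·y^0 ↦ 3·X^1·Y^0·Z^2.
  monomial -1·x^0·y^3 ↦ -1·X^0·Y^3·Z^0.
  monomial -1·x^0·y^2 ↦ -1·X^0·Y^2·Z^1.
  monomial -1·x^0·y^1 ↦ -1·X^0·Y^1·Z^2.
Collecting: F(X, Y, Z) = X**3 + 2*X**2*Y - X**2*Z + X*Y**2 - 2*X*Y*Z + 3*X*Z**2 - Y**3 - Y**2*Z - Y*Z**2.


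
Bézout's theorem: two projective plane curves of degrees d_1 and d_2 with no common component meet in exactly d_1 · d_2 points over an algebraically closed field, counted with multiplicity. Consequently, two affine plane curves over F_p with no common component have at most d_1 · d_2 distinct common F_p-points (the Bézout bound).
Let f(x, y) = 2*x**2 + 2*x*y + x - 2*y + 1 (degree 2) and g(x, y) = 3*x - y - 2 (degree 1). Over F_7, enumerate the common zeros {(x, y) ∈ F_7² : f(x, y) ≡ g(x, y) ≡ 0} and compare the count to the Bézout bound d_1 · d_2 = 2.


Common zeros: ∅; count = 0; Bézout bound = 2.

deg(f) = 2, deg(g) = 1, so Bézout bound = 2.
Scan x ∈ F_7. For each x, list the y ∈ F_7 with f(x, y) ≡ 0 and those with g(x, y) ≡ 0 (mod 7); the common zeros in that column are the intersection.
  x = 0: f ≡ 0 at y ∈ {4}; g ≡ 0 at y ∈ {5}; common: ∅.
  x = 1: f ≡ 0 at y ∈ ∅; g ≡ 0 at y ∈ {1}; common: ∅.
  x = 2: f ≡ 0 at y ∈ {5}; g ≡ 0 at y ∈ {4}; common: ∅.
  x = 3: f ≡ 0 at y ∈ {5}; g ≡ 0 at y ∈ {0}; common: ∅.
  x = 4: f ≡ 0 at y ∈ {2}; g ≡ 0 at y ∈ {3}; common: ∅.
  x = 5: f ≡ 0 at y ∈ {0}; g ≡ 0 at y ∈ {6}; common: ∅.
  x = 6: f ≡ 0 at y ∈ {4}; g ≡ 0 at y ∈ {2}; common: ∅.
Collecting: common zeros = ∅, so the count is 0.
Comparison with the Bézout bound: 0 ≤ 2 = deg(f)·deg(g), as expected for curves with no common component (the affine F_7-count falls short of the bound because intersections may lie at infinity, over extension fields, or carry multiplicity).


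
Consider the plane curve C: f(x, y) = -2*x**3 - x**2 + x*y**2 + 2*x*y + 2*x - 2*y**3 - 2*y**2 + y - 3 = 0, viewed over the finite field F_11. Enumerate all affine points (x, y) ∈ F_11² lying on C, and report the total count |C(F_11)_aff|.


Affine F_11-points: {(1, 5), (2, 10), (5, 8), (6, 7), (9, 2), (9, 9), (10, 3), (10, 6)}; count = 8.

For each of the 121 pairs (x, y) ∈ F_11², evaluate f(x, y) mod 11. Record the zeros.
  x = 0: [0↦8, 1↦5, 2↦8, 3↦5, 4↦6, 5↦10, 6↦5, 7↦1, 8↦8, 9↦3, 10↦7]  zeros at y ∈ ∅
  x = 1: [0↦7, 1↦7, 2↦4, 3↦8, 4↦7, 5↦0, 6↦8, 7↦8, 8↦10, 9↦2, 10↦5]  zeros at y ∈ {5}
  x = 2: [0↦3, 1↦6, 2↦8, 3↦8, 4↦5, 5↦9, 6↦8, 7↦1, 8↦9, 9↦9, 10↦0]  zeros at y ∈ {10}
  x = 3: [0↦6, 1↦1, 2↦8, 3↦4, 4↦10, 5↦3, 6↦4, 7↦1, 8↦4, 9↦1, 10↦2]  zeros at y ∈ ∅
  x = 4: [0↦4, 1↦2, 2↦3, 3↦6, 4↦10, 5↦3, 6↦6, 7↦7, 8↦5, 9↦10, 10↦10]  zeros at y ∈ ∅
  x = 5: [0↦7, 1↦8, 2↦3, 3↦2, 4↦4, 5↦8, 6↦2, 7↦7, 8↦0, 9↦2, 10↦1]  zeros at y ∈ {8}
  x = 6: [0↦3, 1↦7, 2↦7, 3↦2, 4↦2, 5↦6, 6↦2, 7↦0, 8↦10, 9↦9, 10↦7]  zeros at y ∈ {7}
  x = 7: [0↦2, 1↦9, 2↦3, 3↦5, 4↦3, 5↦7, 6↦5, 7↦7, 8↦1, 9↦8, 10↦5]  zeros at y ∈ ∅
  x = 8: [0↦3, 1↦2, 2↦1, 3↦10, 4↦6, 5↦10, 6↦10, 7↦5, 8↦5, 9↦9, 10↦5]  zeros at y ∈ ∅
  x = 9: [0↦5, 1↦7, 2↦0, 3↦5, 4↦10, 5↦3, 6↦5, 7↦4, 8↦10, 9↦0, 10↦6]  zeros at y ∈ {2, 9}
  x = 10: [0↦7, 1↦1, 2↦10, 3↦0, 4↦3, 5↦7, 6↦0, 7↦3, 8↦4, 9↦2, 10↦7]  zeros at y ∈ {3, 6}
Collecting zeros: affine points = {(1, 5), (2, 10), (5, 8), (6, 7), (9, 2), (9, 9), (10, 3), (10, 6)}.
Total count |C(F_11)_aff| = 8.


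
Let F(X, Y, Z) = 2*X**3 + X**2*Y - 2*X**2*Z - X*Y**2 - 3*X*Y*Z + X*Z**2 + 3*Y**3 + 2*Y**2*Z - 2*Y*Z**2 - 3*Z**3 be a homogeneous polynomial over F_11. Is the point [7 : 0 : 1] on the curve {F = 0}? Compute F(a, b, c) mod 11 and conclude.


F(7,0,1) ≡ 9 (mod 11); P is NOT on the curve.

Evaluate F(7, 0, 1) term-by-term (mod 11).
  2*X**3 ↦ 2·343·1·1 = 686
  X**2*Y ↦ 1·49·0·1 = 0
  -2*X**2*Z ↦ -2·49·1·1 = -98
  -X*Y**2 ↦ -1·7·0·1 = 0
  -3*X*Y*Z ↦ -3·7·0·1 = 0
  X*Z**2 ↦ 1·7·1·1 = 7
  3*Y**3 ↦ 3·1·0·1 = 0
  2*Y**2*Z ↦ 2·1·0·1 = 0
  -2*Y*Z**2 ↦ -2·1·0·1 = 0
  -3*Z**3 ↦ -3·1·1·1 = -3
Sum: F(7, 0, 1) = (686) + (0) + (-98) + (0) + (0) + (7) + (0) + (0) + (0) + (-3) = 592.
Reducing mod 11: 592 ≡ 9 (mod 11).
Since F(a, b, c) ≡ 9 ≠ 0 (mod 11), P does NOT lie on the curve.


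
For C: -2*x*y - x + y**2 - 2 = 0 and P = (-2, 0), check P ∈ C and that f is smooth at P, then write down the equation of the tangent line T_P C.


Tangent line at P: -x + 4*y - 2 = 0.

Step 1: f(-2, 0) = 0, so P lies on C.
Step 2: partial derivatives
  f_x(x, y) = -2*y - 1, f_y(x, y) = -2*x + 2*y.
  f_x(P) = -1, f_y(P) = 4 (gradient nonzero, so P is smooth).
Step 3: tangent line at P: -1·(x − -2) + 4·(y − 0) = 0.
Expanding: -x + 4*y - 2 = 0.


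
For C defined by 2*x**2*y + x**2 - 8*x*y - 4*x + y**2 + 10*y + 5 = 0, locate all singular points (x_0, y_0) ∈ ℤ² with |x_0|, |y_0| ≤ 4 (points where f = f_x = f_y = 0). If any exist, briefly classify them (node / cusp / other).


Singular points: {(2, -1)}; classification: node.

Compute partial derivatives:
  f_x = 4*x*y + 2*x - 8*y - 4.
  f_y = 2*x**2 - 8*x + 2*y + 10.
Scan x_0 ∈ {−4, ..., 4}. For each x_0, f_y(x_0, y) is a polynomial in y; find its integer roots y ∈ {−4, ..., 4}, then test f_x and f at those candidates.
  x = -4: f_y(-4, y) = 2*y + 74; no integer root y with |y| ≤ 4.
  x = -3: f_y(-3, y) = 2*y + 52; no integer root y with |y| ≤ 4.
  x = -2: f_y(-2, y) = 2*y + 34; no integer root y with |y| ≤ 4.
  x = -1: f_y(-1, y) = 2*y + 20; no integer root y with |y| ≤ 4.
  x = 0: f_y(0, y) = 2*y + 10; no integer root y with |y| ≤ 4.
  x = 1: f_y(1, y) = 2*y + 4; vanishes at y ∈ {-2}. (1, -2): f_x = 6 ≠ 0.
  x = 2: f_y(2, y) = 2*y + 2; vanishes at y ∈ {-1}. (2, -1): f_x = 0, f = 0 — SINGULAR.
  x = 3: f_y(3, y) = 2*y + 4; vanishes at y ∈ {-2}. (3, -2): f_x = -6 ≠ 0.
  x = 4: f_y(4, y) = 2*y + 10; no integer root y with |y| ≤ 4.
Only singular point on the grid: (2, -1).
Classify: substitute x = 2 + u, y = -1 + v and expand: f = 2*u**2*v - u**2 + v**2.
No constant or linear terms (consistent with a singular point). Quadratic part: -u**2 + v**2. Cubic part: 2*u**2*v.
The quadratic part v**2 - u**2 = (v − u)(v + u) splits into two distinct linear factors, so there are two distinct tangent lines y − -1 = ±(x − 2) — this is a node (ordinary double point).
Classification: node.


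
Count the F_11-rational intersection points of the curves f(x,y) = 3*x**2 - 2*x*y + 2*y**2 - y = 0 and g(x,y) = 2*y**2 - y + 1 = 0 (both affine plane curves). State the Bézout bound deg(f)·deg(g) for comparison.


Common zeros: {(3, 8), (6, 8)}; count = 2; Bézout bound = 4.

deg(f) = 2, deg(g) = 2, so Bézout bound = 4.
Scan x ∈ F_11. For each x, list the y ∈ F_11 with f(x, y) ≡ 0 and those with g(x, y) ≡ 0 (mod 11); the common zeros in that column are the intersection.
  x = 0: f ≡ 0 at y ∈ {0, 6}; g ≡ 0 at y ∈ {8, 9}; common: ∅.
  x = 1: f ≡ 0 at y ∈ ∅; g ≡ 0 at y ∈ {8, 9}; common: ∅.
  x = 2: f ≡ 0 at y ∈ ∅; g ≡ 0 at y ∈ {8, 9}; common: ∅.
  x = 3: f ≡ 0 at y ∈ {1, 8}; g ≡ 0 at y ∈ {8, 9}; common: {8}.
  x = 4: f ≡ 0 at y ∈ {4, 6}; g ≡ 0 at y ∈ {8, 9}; common: ∅.
  x = 5: f ≡ 0 at y ∈ {1, 10}; g ≡ 0 at y ∈ {8, 9}; common: ∅.
  x = 6: f ≡ 0 at y ∈ {4, 8}; g ≡ 0 at y ∈ {8, 9}; common: {8}.
  x = 7: f ≡ 0 at y ∈ ∅; g ≡ 0 at y ∈ {8, 9}; common: ∅.
  x = 8: f ≡ 0 at y ∈ ∅; g ≡ 0 at y ∈ {8, 9}; common: ∅.
  x = 9: f ≡ 0 at y ∈ {5, 10}; g ≡ 0 at y ∈ {8, 9}; common: ∅.
  x = 10: f ≡ 0 at y ∈ ∅; g ≡ 0 at y ∈ {8, 9}; common: ∅.
Collecting: common zeros = {(3, 8), (6, 8)}, so the count is 2.
Comparison with the Bézout bound: 2 ≤ 4 = deg(f)·deg(g), as expected for curves with no common component (the affine F_11-count falls short of the bound because intersections may lie at infinity, over extension fields, or carry multiplicity).


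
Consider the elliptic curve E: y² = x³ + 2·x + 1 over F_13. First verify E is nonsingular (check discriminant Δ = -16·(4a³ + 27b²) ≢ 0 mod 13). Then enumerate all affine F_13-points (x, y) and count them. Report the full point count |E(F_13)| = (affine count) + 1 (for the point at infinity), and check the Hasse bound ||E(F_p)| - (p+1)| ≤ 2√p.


Affine points = {(0, 1), (0, 12), (1, 2), (1, 11), (2, 0), (8, 3), (8, 10)}; affine count = 7; |E(F_13)| = 8.

Discriminant check: Δ ∝ 4a³ + 27b² = 4·2³ + 27·1² = 4·8 + 27·1 ≡ 7 (mod 13). Nonzero ⇒ E is nonsingular.
For each x ∈ F_13, compute rhs = x³ + 2·x + 1 mod 13, then count y ∈ F_13 with y² ≡ rhs.
  x = 0: rhs = 1, matching y values: 1, 12 (2 points).
  x = 1: rhs = 4, matching y values: 2, 11 (2 points).
  x = 2: rhs = 0, matching y values: 0 (1 points).
  x = 3: rhs = 8, matching y values: none (0 points).
  x = 4: rhs = 8, matching y values: none (0 points).
  x = 5: rhs = 6, matching y values: none (0 points).
  x = 6: rhs = 8, matching y values: none (0 points).
  x = 7: rhs = 7, matching y values: none (0 points).
  x = 8: rhs = 9, matching y values: 3, 10 (2 points).
  x = 9: rhs = 7, matching y values: none (0 points).
  x = 10: rhs = 7, matching y values: none (0 points).
  x = 11: rhs = 2, matching y values: none (0 points).
  x = 12: rhs = 11, matching y values: none (0 points).
Total affine count: 7.
Full point count |E(F_13)| = 7 + 1 = 8.
Hasse bound: |8 − (13+1)| = |-6| = 6 ≤ 2√13 ≈ 7.2111 ✓.


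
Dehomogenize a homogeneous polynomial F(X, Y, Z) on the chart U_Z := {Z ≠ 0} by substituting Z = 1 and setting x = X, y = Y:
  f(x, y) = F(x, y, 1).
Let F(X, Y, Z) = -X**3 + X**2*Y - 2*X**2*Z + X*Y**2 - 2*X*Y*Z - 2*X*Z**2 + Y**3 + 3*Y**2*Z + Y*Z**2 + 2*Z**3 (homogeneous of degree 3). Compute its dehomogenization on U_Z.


f(x, y) = -x**3 + x**2*y - 2*x**2 + x*y**2 - 2*x*y - 2*x + y**3 + 3*y**2 + y + 2

On U_Z we set Z = 1. Each monomial c·X^i·Y^j·Z^k in F becomes c·x^i·y^j·1^k = c·x^i·y^j.
Substituting Z = 1: F(X, Y, 1) = -x**3 + x**2*y - 2*x**2 + x*y**2 - 2*x*y - 2*x + y**3 + 3*y**2 + y + 2.
Note: deg(f) ≤ deg(F) = 3; strict inequality happens when F is divisible by Z (lost terms).


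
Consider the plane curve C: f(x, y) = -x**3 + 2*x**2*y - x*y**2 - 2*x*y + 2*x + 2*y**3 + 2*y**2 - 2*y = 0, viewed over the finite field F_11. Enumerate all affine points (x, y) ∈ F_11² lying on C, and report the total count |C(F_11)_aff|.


Affine F_11-points: {(0, 0), (0, 3), (0, 7), (2, 1), (2, 4), (2, 6), (3, 2), (6, 2), (6, 9), (7, 10), (8, 5), (9, 8)}; count = 12.

For each of the 121 pairs (x, y) ∈ F_11², evaluate f(x, y) mod 11. Record the zeros.
  x = 0: [0↦0, 1↦2, 2↦9, 3↦0, 4↦9, 5↦4, 6↦8, 7↦0, 8↦3, 9↦7, 10↦2]  zeros at y ∈ {0, 3, 7}
  x = 1: [0↦1, 1↦2, 2↦6, 3↦3, 4↦5, 5↦2, 6↦6, 7↦7, 8↦6, 9↦4, 10↦2]  zeros at y ∈ ∅
  x = 2: [0↦7, 1↦0, 2↦5, 3↦1, 4↦0, 5↦3, 6↦0, 7↦3, 8↦2, 9↦9, 10↦3]  zeros at y ∈ {1, 4, 6}
  x = 3: [0↦1, 1↦1, 2↦0, 3↦10, 4↦10, 5↦1, 6↦6, 7↦4, 8↦7, 9↦5, 10↦10]  zeros at y ∈ {2}
  x = 4: [0↦10, 1↦10, 2↦7, 3↦2, 4↦7, 5↦1, 6↦7, 7↦4, 8↦4, 9↦8, 10↦6]  zeros at y ∈ ∅
  x = 5: [0↦6, 1↦10, 2↦9, 3↦4, 4↦7, 5↦8, 6↦8, 7↦8, 8↦9, 9↦1, 10↦7]  zeros at y ∈ ∅
  x = 6: [0↦5, 1↦6, 2↦0, 3↦10, 4↦4, 5↦5, 6↦3, 7↦10, 8↦5, 9↦0, 10↦7]  zeros at y ∈ {2, 9}
  x = 7: [0↦1, 1↦3, 2↦7, 3↦3, 4↦3, 5↦8, 6↦8, 7↦4, 8↦8, 9↦10, 10↦0]  zeros at y ∈ {10}
  x = 8: [0↦10, 1↦6, 2↦2, 3↦10, 4↦9, 5↦0, 6↦6, 7↦6, 8↦1, 9↦3, 10↦2]  zeros at y ∈ {5}
  x = 9: [0↦4, 1↦9, 2↦1, 3↦3, 4↦5, 5↦8, 6↦2, 7↦10, 8↦0, 9↦6, 10↦7]  zeros at y ∈ {8}
  x = 10: [0↦10, 1↦6, 2↦9, 3↦9, 4↦7, 5↦4, 6↦1, 7↦10, 8↦10, 9↦2, 10↦9]  zeros at y ∈ ∅
Collecting zeros: affine points = {(0, 0), (0, 3), (0, 7), (2, 1), (2, 4), (2, 6), (3, 2), (6, 2), (6, 9), (7, 10), (8, 5), (9, 8)}.
Total count |C(F_11)_aff| = 12.


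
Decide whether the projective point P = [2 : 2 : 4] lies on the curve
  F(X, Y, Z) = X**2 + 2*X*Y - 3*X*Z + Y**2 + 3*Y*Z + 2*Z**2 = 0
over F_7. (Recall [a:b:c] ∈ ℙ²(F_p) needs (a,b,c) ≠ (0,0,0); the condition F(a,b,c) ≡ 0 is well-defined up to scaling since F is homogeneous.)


F(2,2,4) ≡ 6 (mod 7); P is NOT on the curve.

Evaluate F(2, 2, 4) term-by-term (mod 7).
  X**2 ↦ 1·4·1·1 = 4
  2*X*Y ↦ 2·2·2·1 = 8
  -3*X*Z ↦ -3·2·1·4 = -24
  Y**2 ↦ 1·1·4·1 = 4
  3*Y*Z ↦ 3·1·2·4 = 24
  2*Z**2 ↦ 2·1·1·16 = 32
Sum: F(2, 2, 4) = (4) + (8) + (-24) + (4) + (24) + (32) = 48.
Reducing mod 7: 48 ≡ 6 (mod 7).
Since F(a, b, c) ≡ 6 ≠ 0 (mod 7), P does NOT lie on the curve.


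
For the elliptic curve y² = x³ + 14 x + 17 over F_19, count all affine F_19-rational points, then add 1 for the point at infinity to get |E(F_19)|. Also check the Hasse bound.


Affine points = {(0, 6), (0, 13), (4, 2), (4, 17), (9, 6), (9, 13), (10, 6), (10, 13), (11, 1), (11, 18), (15, 7), (15, 12), (16, 9), (16, 10), (17, 0)}; affine count = 15; |E(F_19)| = 16.

Discriminant check: Δ ∝ 4a³ + 27b² = 4·14³ + 27·17² = 4·2744 + 27·289 ≡ 7 (mod 19). Nonzero ⇒ E is nonsingular.
For each x ∈ F_19, compute rhs = x³ + 14·x + 17 mod 19, then count y ∈ F_19 with y² ≡ rhs.
  x = 0: rhs = 17, matching y values: 6, 13 (2 points).
  x = 1: rhs = 13, matching y values: none (0 points).
  x = 2: rhs = 15, matching y values: none (0 points).
  x = 3: rhs = 10, matching y values: none (0 points).
  x = 4: rhs = 4, matching y values: 2, 17 (2 points).
  x = 5: rhs = 3, matching y values: none (0 points).
  x = 6: rhs = 13, matching y values: none (0 points).
  x = 7: rhs = 2, matching y values: none (0 points).
  x = 8: rhs = 14, matching y values: none (0 points).
  x = 9: rhs = 17, matching y values: 6, 13 (2 points).
  x = 10: rhs = 17, matching y values: 6, 13 (2 points).
  x = 11: rhs = 1, matching y values: 1, 18 (2 points).
  x = 12: rhs = 13, matching y values: none (0 points).
  x = 13: rhs = 2, matching y values: none (0 points).
  x = 14: rhs = 12, matching y values: none (0 points).
  x = 15: rhs = 11, matching y values: 7, 12 (2 points).
  x = 16: rhs = 5, matching y values: 9, 10 (2 points).
  x = 17: rhs = 0, matching y values: 0 (1 points).
  x = 18: rhs = 2, matching y values: none (0 points).
Total affine count: 15.
Full point count |E(F_19)| = 15 + 1 = 16.
Hasse bound: |16 − (19+1)| = |-4| = 4 ≤ 2√19 ≈ 8.7178 ✓.


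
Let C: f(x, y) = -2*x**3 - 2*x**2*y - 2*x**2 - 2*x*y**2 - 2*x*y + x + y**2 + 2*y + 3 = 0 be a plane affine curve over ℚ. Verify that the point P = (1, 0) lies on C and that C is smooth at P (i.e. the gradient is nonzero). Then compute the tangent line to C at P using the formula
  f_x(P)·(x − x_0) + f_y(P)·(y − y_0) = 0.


Tangent line at P: -9*x - 2*y + 9 = 0.

Step 1: f(1, 0) = 0, so P lies on C.
Step 2: partial derivatives
  f_x(x, y) = -6*x**2 - 4*x*y - 4*x - 2*y**2 - 2*y + 1, f_y(x, y) = -2*x**2 - 4*x*y - 2*x + 2*y + 2.
  f_x(P) = -9, f_y(P) = -2 (gradient nonzero, so P is smooth).
Step 3: tangent line at P: -9·(x − 1) + -2·(y − 0) = 0.
Expanding: -9*x - 2*y + 9 = 0.


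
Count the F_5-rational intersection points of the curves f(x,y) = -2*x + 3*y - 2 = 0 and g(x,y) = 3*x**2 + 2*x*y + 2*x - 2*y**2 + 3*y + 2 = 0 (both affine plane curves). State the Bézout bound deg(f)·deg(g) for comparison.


Common zeros: ∅; count = 0; Bézout bound = 2.

deg(f) = 1, deg(g) = 2, so Bézout bound = 2.
Scan x ∈ F_5. For each x, list the y ∈ F_5 with f(x, y) ≡ 0 and those with g(x, y) ≡ 0 (mod 5); the common zeros in that column are the intersection.
  x = 0: f ≡ 0 at y ∈ {4}; g ≡ 0 at y ∈ {2}; common: ∅.
  x = 1: f ≡ 0 at y ∈ {3}; g ≡ 0 at y ∈ {1, 4}; common: ∅.
  x = 2: f ≡ 0 at y ∈ {2}; g ≡ 0 at y ∈ ∅; common: ∅.
  x = 3: f ≡ 0 at y ∈ {1}; g ≡ 0 at y ∈ {0, 2}; common: ∅.
  x = 4: f ≡ 0 at y ∈ {0}; g ≡ 0 at y ∈ {4}; common: ∅.
Collecting: common zeros = ∅, so the count is 0.
Comparison with the Bézout bound: 0 ≤ 2 = deg(f)·deg(g), as expected for curves with no common component (the affine F_5-count falls short of the bound because intersections may lie at infinity, over extension fields, or carry multiplicity).


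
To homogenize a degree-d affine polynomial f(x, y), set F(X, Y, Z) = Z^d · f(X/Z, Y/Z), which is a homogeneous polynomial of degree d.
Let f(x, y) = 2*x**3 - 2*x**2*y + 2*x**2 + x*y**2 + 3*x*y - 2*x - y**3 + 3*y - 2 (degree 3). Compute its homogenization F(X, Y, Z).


F(X, Y, Z) = 2*X**3 - 2*X**2*Y + 2*X**2*Z + X*Y**2 + 3*X*Y*Z - 2*X*Z**2 - Y**3 + 3*Y*Z**2 - 2*Z**3

deg(f) = 3.
Substitute x = X/Z, y = Y/Z into f, then multiply by Z^3.
  monomial 2·x^3·y^0 ↦ 2·X^3·Y^0·Z^0.
  monomial -2·x^2·y^1 ↦ -2·X^2·Y^1·Z^0.
  monomial 2·x^2·y^0 ↦ 2·X^2·Y^0·Z^1.
  monomial 1·x^1·y^2 ↦ 1·X^1·Y^2·Z^0.
  monomial 3·x^1·y^1 ↦ 3·X^1·Y^1·Z^1.
  monomial -2·x^1·y^0 ↦ -2·X^1·Y^0·Z^2.
  monomial -1·x^0·y^3 ↦ -1·X^0·Y^3·Z^0.
  monomial 3·x^0·y^1 ↦ 3·X^0·Y^1·Z^2.
  monomial -2·x^0·y^0 ↦ -2·X^0·Y^0·Z^3.
Collecting: F(X, Y, Z) = 2*X**3 - 2*X**2*Y + 2*X**2*Z + X*Y**2 + 3*X*Y*Z - 2*X*Z**2 - Y**3 + 3*Y*Z**2 - 2*Z**3.


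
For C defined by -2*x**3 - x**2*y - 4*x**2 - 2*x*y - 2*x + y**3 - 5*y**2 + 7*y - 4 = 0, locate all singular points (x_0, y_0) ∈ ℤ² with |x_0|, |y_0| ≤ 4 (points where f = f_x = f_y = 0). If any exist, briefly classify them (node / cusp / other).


Singular points: {(-1, 2)}; classification: cusp.

Compute partial derivatives:
  f_x = -6*x**2 - 2*x*y - 8*x - 2*y - 2.
  f_y = -x**2 - 2*x + 3*y**2 - 10*y + 7.
Scan x_0 ∈ {−4, ..., 4}. For each x_0, f_y(x_0, y) is a polynomial in y; find its integer roots y ∈ {−4, ..., 4}, then test f_x and f at those candidates.
  x = -4: f_y(-4, y) = 3*y**2 - 10*y - 1; no integer root y with |y| ≤ 4.
  x = -3: f_y(-3, y) = 3*y**2 - 10*y + 4; no integer root y with |y| ≤ 4.
  x = -2: f_y(-2, y) = 3*y**2 - 10*y + 7; vanishes at y ∈ {1}. (-2, 1): f_x = -8 ≠ 0.
  x = -1: f_y(-1, y) = 3*y**2 - 10*y + 8; vanishes at y ∈ {2}. (-1, 2): f_x = 0, f = 0 — SINGULAR.
  x = 0: f_y(0, y) = 3*y**2 - 10*y + 7; vanishes at y ∈ {1}. (0, 1): f_x = -4 ≠ 0.
  x = 1: f_y(1, y) = 3*y**2 - 10*y + 4; no integer root y with |y| ≤ 4.
  x = 2: f_y(2, y) = 3*y**2 - 10*y - 1; no integer root y with |y| ≤ 4.
  x = 3: f_y(3, y) = 3*y**2 - 10*y - 8; vanishes at y ∈ {4}. (3, 4): f_x = -112 ≠ 0.
  x = 4: f_y(4, y) = 3*y**2 - 10*y - 17; no integer root y with |y| ≤ 4.
Only singular point on the grid: (-1, 2).
Classify: substitute x = -1 + u, y = 2 + v and expand: f = -2*u**3 - u**2*v + v**3 + v**2.
No constant or linear terms (consistent with a singular point). Quadratic part: v**2. Cubic part: -2*u**3 - u**2*v + v**3.
The quadratic part v**2 is a perfect square, so there is a single (double) tangent line v = 0, i.e. y = 2. Restricting the cubic part to that line (v = 0) leaves -2*u**3 ≠ 0, so f is not divisible by v and the branch is v² ≈ 2*u**3 to lowest order — this is a cusp.
Classification: cusp.


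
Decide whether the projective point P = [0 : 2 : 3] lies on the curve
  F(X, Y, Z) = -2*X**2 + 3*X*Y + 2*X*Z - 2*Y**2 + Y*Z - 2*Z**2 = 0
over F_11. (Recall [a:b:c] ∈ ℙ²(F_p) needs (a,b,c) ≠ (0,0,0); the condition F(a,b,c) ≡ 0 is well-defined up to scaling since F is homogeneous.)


F(0,2,3) ≡ 2 (mod 11); P is NOT on the curve.

Evaluate F(0, 2, 3) term-by-term (mod 11).
  -2*X**2 ↦ -2·0·1·1 = 0
  3*X*Y ↦ 3·0·2·1 = 0
  2*X*Z ↦ 2·0·1·3 = 0
  -2*Y**2 ↦ -2·1·4·1 = -8
  Y*Z ↦ 1·1·2·3 = 6
  -2*Z**2 ↦ -2·1·1·9 = -18
Sum: F(0, 2, 3) = (0) + (0) + (0) + (-8) + (6) + (-18) = -20.
Reducing mod 11: -20 ≡ 2 (mod 11).
Since F(a, b, c) ≡ 2 ≠ 0 (mod 11), P does NOT lie on the curve.


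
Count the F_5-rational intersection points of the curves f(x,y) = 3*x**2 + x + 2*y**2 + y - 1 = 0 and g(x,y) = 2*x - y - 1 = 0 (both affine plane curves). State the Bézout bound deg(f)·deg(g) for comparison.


Common zeros: {(0, 4)}; count = 1; Bézout bound = 2.

deg(f) = 2, deg(g) = 1, so Bézout bound = 2.
Scan x ∈ F_5. For each x, list the y ∈ F_5 with f(x, y) ≡ 0 and those with g(x, y) ≡ 0 (mod 5); the common zeros in that column are the intersection.
  x = 0: f ≡ 0 at y ∈ {3, 4}; g ≡ 0 at y ∈ {4}; common: {4}.
  x = 1: f ≡ 0 at y ∈ ∅; g ≡ 0 at y ∈ {1}; common: ∅.
  x = 2: f ≡ 0 at y ∈ ∅; g ≡ 0 at y ∈ {3}; common: ∅.
  x = 3: f ≡ 0 at y ∈ {3, 4}; g ≡ 0 at y ∈ {0}; common: ∅.
  x = 4: f ≡ 0 at y ∈ ∅; g ≡ 0 at y ∈ {2}; common: ∅.
Collecting: common zeros = {(0, 4)}, so the count is 1.
Comparison with the Bézout bound: 1 ≤ 2 = deg(f)·deg(g), as expected for curves with no common component (the affine F_5-count falls short of the bound because intersections may lie at infinity, over extension fields, or carry multiplicity).


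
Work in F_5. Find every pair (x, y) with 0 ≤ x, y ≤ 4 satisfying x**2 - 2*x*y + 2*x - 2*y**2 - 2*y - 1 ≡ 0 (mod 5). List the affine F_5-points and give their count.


Affine F_5-points: {(0, 1), (0, 3), (3, 2), (3, 4), (4, 2), (4, 3)}; count = 6.

For each of the 25 pairs (x, y) ∈ F_5², evaluate f(x, y) mod 5. Record the zeros.
  x = 0: [0↦4, 1↦0, 2↦2, 3↦0, 4↦4]  zeros at y ∈ {1, 3}
  x = 1: [0↦2, 1↦1, 2↦1, 3↦2, 4↦4]  zeros at y ∈ ∅
  x = 2: [0↦2, 1↦4, 2↦2, 3↦1, 4↦1]  zeros at y ∈ ∅
  x = 3: [0↦4, 1↦4, 2↦0, 3↦2, 4↦0]  zeros at y ∈ {2, 4}
  x = 4: [0↦3, 1↦1, 2↦0, 3↦0, 4↦1]  zeros at y ∈ {2, 3}
Collecting zeros: affine points = {(0, 1), (0, 3), (3, 2), (3, 4), (4, 2), (4, 3)}.
Total count |C(F_5)_aff| = 6.


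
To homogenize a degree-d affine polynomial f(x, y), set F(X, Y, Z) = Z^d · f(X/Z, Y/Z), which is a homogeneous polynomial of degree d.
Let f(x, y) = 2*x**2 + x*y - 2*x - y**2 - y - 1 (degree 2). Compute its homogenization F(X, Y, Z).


F(X, Y, Z) = 2*X**2 + X*Y - 2*X*Z - Y**2 - Y*Z - Z**2

deg(f) = 2.
Substitute x = X/Z, y = Y/Z into f, then multiply by Z^2.
  monomial 2·x^2·y^0 ↦ 2·X^2·Y^0·Z^0.
  monomial 1·x^1·y^1 ↦ 1·X^1·Y^1·Z^0.
  monomial -2·x^1·y^0 ↦ -2·X^1·Y^0·Z^1.
  monomial -1·x^0·y^2 ↦ -1·X^0·Y^2·Z^0.
  monomial -1·x^0·y^1 ↦ -1·X^0·Y^1·Z^1.
  monomial -1·x^0·y^0 ↦ -1·X^0·Y^0·Z^2.
Collecting: F(X, Y, Z) = 2*X**2 + X*Y - 2*X*Z - Y**2 - Y*Z - Z**2.


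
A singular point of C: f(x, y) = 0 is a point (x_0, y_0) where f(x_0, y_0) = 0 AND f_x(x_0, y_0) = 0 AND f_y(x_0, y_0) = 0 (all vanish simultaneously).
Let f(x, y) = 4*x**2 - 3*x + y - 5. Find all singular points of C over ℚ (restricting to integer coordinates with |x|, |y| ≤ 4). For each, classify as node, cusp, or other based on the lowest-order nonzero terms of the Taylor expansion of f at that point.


No singular points in the scanned grid; C is smooth there.

Compute partial derivatives:
  f_x = 8*x - 3.
  f_y = 1.
f_y = 1 is a nonzero constant, so f_y never vanishes: no point (x, y) can satisfy f = f_x = f_y = 0. In particular no (x, y) ∈ {−4, ..., 4}² is singular; the curve is smooth.


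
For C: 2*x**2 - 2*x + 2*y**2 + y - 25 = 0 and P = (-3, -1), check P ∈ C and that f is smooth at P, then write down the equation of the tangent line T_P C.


Tangent line at P: -14*x - 3*y - 45 = 0.

Step 1: f(-3, -1) = 0, so P lies on C.
Step 2: partial derivatives
  f_x(x, y) = 4*x - 2, f_y(x, y) = 4*y + 1.
  f_x(P) = -14, f_y(P) = -3 (gradient nonzero, so P is smooth).
Step 3: tangent line at P: -14·(x − -3) + -3·(y − -1) = 0.
Expanding: -14*x - 3*y - 45 = 0.


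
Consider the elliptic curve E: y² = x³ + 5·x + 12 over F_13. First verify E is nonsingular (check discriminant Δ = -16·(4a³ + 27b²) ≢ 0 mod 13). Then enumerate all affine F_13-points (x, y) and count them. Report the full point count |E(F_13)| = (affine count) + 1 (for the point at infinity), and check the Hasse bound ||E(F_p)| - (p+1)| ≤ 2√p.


Affine points = {(0, 5), (0, 8), (2, 2), (2, 11), (7, 0), (10, 3), (10, 10)}; affine count = 7; |E(F_13)| = 8.

Discriminant check: Δ ∝ 4a³ + 27b² = 4·5³ + 27·12² = 4·125 + 27·144 ≡ 7 (mod 13). Nonzero ⇒ E is nonsingular.
For each x ∈ F_13, compute rhs = x³ + 5·x + 12 mod 13, then count y ∈ F_13 with y² ≡ rhs.
  x = 0: rhs = 12, matching y values: 5, 8 (2 points).
  x = 1: rhs = 5, matching y values: none (0 points).
  x = 2: rhs = 4, matching y values: 2, 11 (2 points).
  x = 3: rhs = 2, matching y values: none (0 points).
  x = 4: rhs = 5, matching y values: none (0 points).
  x = 5: rhs = 6, matching y values: none (0 points).
  x = 6: rhs = 11, matching y values: none (0 points).
  x = 7: rhs = 0, matching y values: 0 (1 points).
  x = 8: rhs = 5, matching y values: none (0 points).
  x = 9: rhs = 6, matching y values: none (0 points).
  x = 10: rhs = 9, matching y values: 3, 10 (2 points).
  x = 11: rhs = 7, matching y values: none (0 points).
  x = 12: rhs = 6, matching y values: none (0 points).
Total affine count: 7.
Full point count |E(F_13)| = 7 + 1 = 8.
Hasse bound: |8 − (13+1)| = |-6| = 6 ≤ 2√13 ≈ 7.2111 ✓.


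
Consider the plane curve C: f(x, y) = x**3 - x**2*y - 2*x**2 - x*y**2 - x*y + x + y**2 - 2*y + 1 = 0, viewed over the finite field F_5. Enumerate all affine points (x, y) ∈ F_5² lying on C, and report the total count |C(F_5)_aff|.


Affine F_5-points: {(0, 1), (1, 4), (2, 3), (2, 4), (3, 4)}; count = 5.

For each of the 25 pairs (x, y) ∈ F_5², evaluate f(x, y) mod 5. Record the zeros.
  x = 0: [0↦1, 1↦0, 2↦1, 3↦4, 4↦4]  zeros at y ∈ {1}
  x = 1: [0↦1, 1↦2, 2↦3, 3↦4, 4↦0]  zeros at y ∈ {4}
  x = 2: [0↦3, 1↦4, 2↦3, 3↦0, 4↦0]  zeros at y ∈ {3, 4}
  x = 3: [0↦3, 1↦2, 2↦2, 3↦3, 4↦0]  zeros at y ∈ {4}
  x = 4: [0↦2, 1↦2, 2↦1, 3↦4, 4↦1]  zeros at y ∈ ∅
Collecting zeros: affine points = {(0, 1), (1, 4), (2, 3), (2, 4), (3, 4)}.
Total count |C(F_5)_aff| = 5.


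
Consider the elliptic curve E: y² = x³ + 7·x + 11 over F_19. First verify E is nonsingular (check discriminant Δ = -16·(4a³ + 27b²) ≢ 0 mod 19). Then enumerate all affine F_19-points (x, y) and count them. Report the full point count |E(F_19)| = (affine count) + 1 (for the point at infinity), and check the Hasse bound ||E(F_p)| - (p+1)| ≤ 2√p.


Affine points = {(0, 7), (0, 12), (1, 0), (5, 0), (7, 2), (7, 17), (8, 3), (8, 16), (9, 9), (9, 10), (10, 6), (10, 13), (13, 0), (16, 1), (16, 18)}; affine count = 15; |E(F_19)| = 16.

Discriminant check: Δ ∝ 4a³ + 27b² = 4·7³ + 27·11² = 4·343 + 27·121 ≡ 3 (mod 19). Nonzero ⇒ E is nonsingular.
For each x ∈ F_19, compute rhs = x³ + 7·x + 11 mod 19, then count y ∈ F_19 with y² ≡ rhs.
  x = 0: rhs = 11, matching y values: 7, 12 (2 points).
  x = 1: rhs = 0, matching y values: 0 (1 points).
  x = 2: rhs = 14, matching y values: none (0 points).
  x = 3: rhs = 2, matching y values: none (0 points).
  x = 4: rhs = 8, matching y values: none (0 points).
  x = 5: rhs = 0, matching y values: 0 (1 points).
  x = 6: rhs = 3, matching y values: none (0 points).
  x = 7: rhs = 4, matching y values: 2, 17 (2 points).
  x = 8: rhs = 9, matching y values: 3, 16 (2 points).
  x = 9: rhs = 5, matching y values: 9, 10 (2 points).
  x = 10: rhs = 17, matching y values: 6, 13 (2 points).
  x = 11: rhs = 13, matching y values: none (0 points).
  x = 12: rhs = 18, matching y values: none (0 points).
  x = 13: rhs = 0, matching y values: 0 (1 points).
  x = 14: rhs = 3, matching y values: none (0 points).
  x = 15: rhs = 14, matching y values: none (0 points).
  x = 16: rhs = 1, matching y values: 1, 18 (2 points).
  x = 17: rhs = 8, matching y values: none (0 points).
  x = 18: rhs = 3, matching y values: none (0 points).
Total affine count: 15.
Full point count |E(F_19)| = 15 + 1 = 16.
Hasse bound: |16 − (19+1)| = |-4| = 4 ≤ 2√19 ≈ 8.7178 ✓.
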